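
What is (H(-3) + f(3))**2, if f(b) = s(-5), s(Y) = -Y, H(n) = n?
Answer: 4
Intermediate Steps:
f(b) = 5 (f(b) = -1*(-5) = 5)
(H(-3) + f(3))**2 = (-3 + 5)**2 = 2**2 = 4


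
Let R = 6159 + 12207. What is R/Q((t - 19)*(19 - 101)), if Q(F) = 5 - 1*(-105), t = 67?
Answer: 9183/55 ≈ 166.96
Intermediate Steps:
R = 18366
Q(F) = 110 (Q(F) = 5 + 105 = 110)
R/Q((t - 19)*(19 - 101)) = 18366/110 = 18366*(1/110) = 9183/55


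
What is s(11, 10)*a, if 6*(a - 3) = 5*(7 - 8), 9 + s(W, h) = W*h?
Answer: 1313/6 ≈ 218.83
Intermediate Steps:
s(W, h) = -9 + W*h
a = 13/6 (a = 3 + (5*(7 - 8))/6 = 3 + (5*(-1))/6 = 3 + (⅙)*(-5) = 3 - ⅚ = 13/6 ≈ 2.1667)
s(11, 10)*a = (-9 + 11*10)*(13/6) = (-9 + 110)*(13/6) = 101*(13/6) = 1313/6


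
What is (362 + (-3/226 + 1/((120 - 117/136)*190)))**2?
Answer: 15857705520499654816489/121019388144128100 ≈ 1.3103e+5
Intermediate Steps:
(362 + (-3/226 + 1/((120 - 117/136)*190)))**2 = (362 + (-3*1/226 + (1/190)/(120 - 117*1/136)))**2 = (362 + (-3/226 + (1/190)/(120 - 117/136)))**2 = (362 + (-3/226 + (1/190)/(16203/136)))**2 = (362 + (-3/226 + (136/16203)*(1/190)))**2 = (362 + (-3/226 + 68/1539285))**2 = (362 - 4602487/347878410)**2 = (125927381933/347878410)**2 = 15857705520499654816489/121019388144128100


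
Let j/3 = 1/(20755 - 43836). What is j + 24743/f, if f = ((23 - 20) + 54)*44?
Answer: 571085659/57887148 ≈ 9.8655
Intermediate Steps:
f = 2508 (f = (3 + 54)*44 = 57*44 = 2508)
j = -3/23081 (j = 3/(20755 - 43836) = 3/(-23081) = 3*(-1/23081) = -3/23081 ≈ -0.00012998)
j + 24743/f = -3/23081 + 24743/2508 = 571085659/57887148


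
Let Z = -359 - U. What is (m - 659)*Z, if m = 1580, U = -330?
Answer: -26709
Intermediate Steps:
Z = -29 (Z = -359 - 1*(-330) = -359 + 330 = -29)
(m - 659)*Z = (1580 - 659)*(-29) = 921*(-29) = -26709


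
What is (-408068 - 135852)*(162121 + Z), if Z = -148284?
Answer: -7526221040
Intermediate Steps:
(-408068 - 135852)*(162121 + Z) = (-408068 - 135852)*(162121 - 148284) = -543920*13837 = -7526221040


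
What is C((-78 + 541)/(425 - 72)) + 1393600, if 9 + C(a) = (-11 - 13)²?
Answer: 1394167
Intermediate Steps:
C(a) = 567 (C(a) = -9 + (-11 - 13)² = -9 + (-24)² = -9 + 576 = 567)
C((-78 + 541)/(425 - 72)) + 1393600 = 567 + 1393600 = 1394167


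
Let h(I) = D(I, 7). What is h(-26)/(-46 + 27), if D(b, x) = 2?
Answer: -2/19 ≈ -0.10526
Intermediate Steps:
h(I) = 2
h(-26)/(-46 + 27) = 2/(-46 + 27) = 2/(-19) = -1/19*2 = -2/19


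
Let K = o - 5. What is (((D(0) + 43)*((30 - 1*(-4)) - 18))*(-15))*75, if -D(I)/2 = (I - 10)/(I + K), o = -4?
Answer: -734000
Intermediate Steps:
K = -9 (K = -4 - 5 = -9)
D(I) = -2*(-10 + I)/(-9 + I) (D(I) = -2*(I - 10)/(I - 9) = -2*(-10 + I)/(-9 + I))
(((D(0) + 43)*((30 - 1*(-4)) - 18))*(-15))*75 = (((2*(10 - 1*0)/(-9 + 0) + 43)*((30 - 1*(-4)) - 18))*(-15))*75 = (((2*(10 + 0)/(-9) + 43)*((30 + 4) - 18))*(-15))*75 = (((2*(-1/9)*10 + 43)*(34 - 18))*(-15))*75 = (((-20/9 + 43)*16)*(-15))*75 = (((367/9)*16)*(-15))*75 = ((5872/9)*(-15))*75 = -29360/3*75 = -734000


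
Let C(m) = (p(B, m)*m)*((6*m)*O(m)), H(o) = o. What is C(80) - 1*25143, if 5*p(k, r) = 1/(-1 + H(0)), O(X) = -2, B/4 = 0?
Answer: -9783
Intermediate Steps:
B = 0 (B = 4*0 = 0)
p(k, r) = -1/5 (p(k, r) = 1/(5*(-1 + 0)) = (1/5)/(-1) = (1/5)*(-1) = -1/5)
C(m) = 12*m**2/5 (C(m) = (-m/5)*((6*m)*(-2)) = (-m/5)*(-12*m) = 12*m**2/5)
C(80) - 1*25143 = (12/5)*80**2 - 1*25143 = (12/5)*6400 - 25143 = 15360 - 25143 = -9783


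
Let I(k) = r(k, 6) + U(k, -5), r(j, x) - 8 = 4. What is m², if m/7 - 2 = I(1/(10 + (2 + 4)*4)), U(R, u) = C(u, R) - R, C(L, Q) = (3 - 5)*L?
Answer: 32547025/1156 ≈ 28155.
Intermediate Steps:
C(L, Q) = -2*L
r(j, x) = 12 (r(j, x) = 8 + 4 = 12)
U(R, u) = -R - 2*u (U(R, u) = -2*u - R = -R - 2*u)
I(k) = 22 - k (I(k) = 12 + (-k - 2*(-5)) = 12 + (-k + 10) = 12 + (10 - k) = 22 - k)
m = 5705/34 (m = 14 + 7*(22 - 1/(10 + (2 + 4)*4)) = 14 + 7*(22 - 1/(10 + 6*4)) = 14 + 7*(22 - 1/(10 + 24)) = 14 + 7*(22 - 1/34) = 14 + 7*(747/34) = 14 + 5229/34 = 5705/34 ≈ 167.79)
m² = (5705/34)² = 32547025/1156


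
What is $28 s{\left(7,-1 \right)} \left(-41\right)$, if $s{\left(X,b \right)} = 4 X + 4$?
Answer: $-36736$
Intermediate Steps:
$s{\left(X,b \right)} = 4 + 4 X$
$28 s{\left(7,-1 \right)} \left(-41\right) = 28 \left(4 + 4 \cdot 7\right) \left(-41\right) = 28 \left(4 + 28\right) \left(-41\right) = 28 \cdot 32 \left(-41\right) = 896 \left(-41\right) = -36736$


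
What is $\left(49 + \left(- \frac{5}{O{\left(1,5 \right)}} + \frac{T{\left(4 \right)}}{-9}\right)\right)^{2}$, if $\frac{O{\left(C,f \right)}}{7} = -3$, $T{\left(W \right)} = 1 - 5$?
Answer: $\frac{9796900}{3969} \approx 2468.4$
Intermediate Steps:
$T{\left(W \right)} = -4$ ($T{\left(W \right)} = 1 - 5 = -4$)
$O{\left(C,f \right)} = -21$ ($O{\left(C,f \right)} = 7 \left(-3\right) = -21$)
$\left(49 + \left(- \frac{5}{O{\left(1,5 \right)}} + \frac{T{\left(4 \right)}}{-9}\right)\right)^{2} = \left(49 - \left(- \frac{5}{21} - \frac{4}{9}\right)\right)^{2} = \left(49 - - \frac{43}{63}\right)^{2} = \left(49 + \left(\frac{5}{21} + \frac{4}{9}\right)\right)^{2} = \left(49 + \frac{43}{63}\right)^{2} = \left(\frac{3130}{63}\right)^{2} = \frac{9796900}{3969}$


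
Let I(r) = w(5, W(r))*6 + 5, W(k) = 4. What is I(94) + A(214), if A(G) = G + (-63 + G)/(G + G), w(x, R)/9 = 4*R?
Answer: 463675/428 ≈ 1083.4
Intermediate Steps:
w(x, R) = 36*R (w(x, R) = 9*(4*R) = 36*R)
A(G) = G + (-63 + G)/(2*G) (A(G) = G + (-63 + G)/((2*G)) = G + (-63 + G)*(1/(2*G)) = G + (-63 + G)/(2*G))
I(r) = 869 (I(r) = (36*4)*6 + 5 = 144*6 + 5 = 864 + 5 = 869)
I(94) + A(214) = 869 + (½ + 214 - 63/2/214) = 869 + (½ + 214 - 63/2*1/214) = 869 + (½ + 214 - 63/428) = 869 + 91743/428 = 463675/428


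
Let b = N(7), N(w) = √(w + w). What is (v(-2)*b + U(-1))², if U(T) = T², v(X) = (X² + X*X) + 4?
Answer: 2017 + 24*√14 ≈ 2106.8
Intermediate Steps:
v(X) = 4 + 2*X² (v(X) = (X² + X²) + 4 = 2*X² + 4 = 4 + 2*X²)
N(w) = √2*√w (N(w) = √(2*w) = √2*√w)
b = √14 (b = √2*√7 = √14 ≈ 3.7417)
(v(-2)*b + U(-1))² = ((4 + 2*(-2)²)*√14 + (-1)²)² = ((4 + 2*4)*√14 + 1)² = ((4 + 8)*√14 + 1)² = (12*√14 + 1)² = (1 + 12*√14)²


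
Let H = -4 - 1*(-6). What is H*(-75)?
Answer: -150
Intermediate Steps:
H = 2 (H = -4 + 6 = 2)
H*(-75) = 2*(-75) = -150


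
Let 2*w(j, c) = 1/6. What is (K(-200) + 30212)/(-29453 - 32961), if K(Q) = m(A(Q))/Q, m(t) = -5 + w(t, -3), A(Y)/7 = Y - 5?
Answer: -72508859/149793600 ≈ -0.48406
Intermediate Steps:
w(j, c) = 1/12 (w(j, c) = (½)/6 = (½)*(⅙) = 1/12)
A(Y) = -35 + 7*Y (A(Y) = 7*(Y - 5) = 7*(-5 + Y) = -35 + 7*Y)
m(t) = -59/12 (m(t) = -5 + 1/12 = -59/12)
K(Q) = -59/(12*Q)
(K(-200) + 30212)/(-29453 - 32961) = (-59/12/(-200) + 30212)/(-29453 - 32961) = (-59/12*(-1/200) + 30212)/(-62414) = (59/2400 + 30212)*(-1/62414) = (72508859/2400)*(-1/62414) = -72508859/149793600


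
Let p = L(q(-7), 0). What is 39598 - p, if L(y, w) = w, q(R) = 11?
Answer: 39598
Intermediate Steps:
p = 0
39598 - p = 39598 - 1*0 = 39598 + 0 = 39598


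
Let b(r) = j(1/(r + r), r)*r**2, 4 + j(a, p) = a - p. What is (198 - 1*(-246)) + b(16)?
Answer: -4668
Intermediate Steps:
j(a, p) = -4 + a - p (j(a, p) = -4 + (a - p) = -4 + a - p)
b(r) = r**2*(-4 + 1/(2*r) - r) (b(r) = (-4 + 1/(r + r) - r)*r**2 = (-4 + 1/(2*r) - r)*r**2 = r**2*(-4 + 1/(2*r) - r))
(198 - 1*(-246)) + b(16) = (198 - 1*(-246)) + 16*(1/2 - 1*16**2 - 4*16) = (198 + 246) + 16*(1/2 - 1*256 - 64) = 444 + 16*(1/2 - 256 - 64) = 444 + 16*(-639/2) = 444 - 5112 = -4668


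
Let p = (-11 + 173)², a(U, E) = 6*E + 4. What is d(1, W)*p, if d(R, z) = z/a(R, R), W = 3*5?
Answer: 39366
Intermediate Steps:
a(U, E) = 4 + 6*E
W = 15
d(R, z) = z/(4 + 6*R)
p = 26244 (p = 162² = 26244)
d(1, W)*p = ((½)*15/(2 + 3*1))*26244 = ((½)*15/(2 + 3))*26244 = ((½)*15/5)*26244 = ((½)*15*(⅕))*26244 = (3/2)*26244 = 39366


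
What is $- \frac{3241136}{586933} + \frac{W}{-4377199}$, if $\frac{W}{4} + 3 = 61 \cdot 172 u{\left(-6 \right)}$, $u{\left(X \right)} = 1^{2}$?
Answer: $- \frac{14211722619012}{2569122540667} \approx -5.5317$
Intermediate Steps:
$u{\left(X \right)} = 1$
$W = 41956$ ($W = -12 + 4 \cdot 61 \cdot 172 \cdot 1 = -12 + 4 \cdot 10492 \cdot 1 = -12 + 4 \cdot 10492 = -12 + 41968 = 41956$)
$- \frac{3241136}{586933} + \frac{W}{-4377199} = - \frac{3241136}{586933} + \frac{41956}{-4377199} = \left(-3241136\right) \frac{1}{586933} + 41956 \left(- \frac{1}{4377199}\right) = - \frac{3241136}{586933} - \frac{41956}{4377199} = - \frac{14211722619012}{2569122540667}$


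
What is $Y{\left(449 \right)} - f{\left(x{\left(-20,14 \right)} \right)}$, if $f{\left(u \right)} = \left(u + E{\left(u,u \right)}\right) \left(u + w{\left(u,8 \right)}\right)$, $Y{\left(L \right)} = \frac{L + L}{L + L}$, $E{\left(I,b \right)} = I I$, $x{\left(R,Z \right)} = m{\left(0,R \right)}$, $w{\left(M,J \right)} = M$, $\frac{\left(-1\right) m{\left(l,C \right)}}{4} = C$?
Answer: $-1036799$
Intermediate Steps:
$m{\left(l,C \right)} = - 4 C$
$x{\left(R,Z \right)} = - 4 R$
$E{\left(I,b \right)} = I^{2}$
$Y{\left(L \right)} = 1$ ($Y{\left(L \right)} = \frac{2 L}{2 L} = 2 L \frac{1}{2 L} = 1$)
$f{\left(u \right)} = 2 u \left(u + u^{2}\right)$ ($f{\left(u \right)} = \left(u + u^{2}\right) \left(u + u\right) = \left(u + u^{2}\right) 2 u = 2 u \left(u + u^{2}\right)$)
$Y{\left(449 \right)} - f{\left(x{\left(-20,14 \right)} \right)} = 1 - 2 \left(\left(-4\right) \left(-20\right)\right)^{2} \left(1 - -80\right) = 1 - 2 \cdot 80^{2} \left(1 + 80\right) = 1 - 2 \cdot 6400 \cdot 81 = 1 - 1036800 = -1036799$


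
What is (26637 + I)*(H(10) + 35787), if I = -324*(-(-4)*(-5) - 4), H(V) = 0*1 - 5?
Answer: 1231365966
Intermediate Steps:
H(V) = -5 (H(V) = 0 - 5 = -5)
I = 7776 (I = -324*(-2*10 - 4) = -324*(-20 - 4) = -324*(-24) = 7776)
(26637 + I)*(H(10) + 35787) = (26637 + 7776)*(-5 + 35787) = 34413*35782 = 1231365966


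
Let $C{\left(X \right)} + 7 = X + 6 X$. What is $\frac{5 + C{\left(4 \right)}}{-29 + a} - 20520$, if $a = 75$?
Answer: $- \frac{471947}{23} \approx -20519.0$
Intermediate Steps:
$C{\left(X \right)} = -7 + 7 X$ ($C{\left(X \right)} = -7 + \left(X + 6 X\right) = -7 + 7 X$)
$\frac{5 + C{\left(4 \right)}}{-29 + a} - 20520 = \frac{5 + \left(-7 + 7 \cdot 4\right)}{-29 + 75} - 20520 = \frac{5 + \left(-7 + 28\right)}{46} - 20520 = \left(5 + 21\right) \frac{1}{46} - 20520 = 26 \cdot \frac{1}{46} - 20520 = \frac{13}{23} - 20520 = - \frac{471947}{23}$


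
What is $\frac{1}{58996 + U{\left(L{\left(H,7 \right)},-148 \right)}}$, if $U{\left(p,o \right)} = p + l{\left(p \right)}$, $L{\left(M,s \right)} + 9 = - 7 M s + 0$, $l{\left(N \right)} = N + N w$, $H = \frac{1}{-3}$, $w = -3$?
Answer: $\frac{3}{176966} \approx 1.6952 \cdot 10^{-5}$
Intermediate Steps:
$H = - \frac{1}{3} \approx -0.33333$
$l{\left(N \right)} = - 2 N$ ($l{\left(N \right)} = N + N \left(-3\right) = N - 3 N = - 2 N$)
$L{\left(M,s \right)} = -9 - 7 M s$ ($L{\left(M,s \right)} = -9 + \left(- 7 M s + 0\right) = -9 - 7 M s$)
$U{\left(p,o \right)} = - p$ ($U{\left(p,o \right)} = p - 2 p = - p$)
$\frac{1}{58996 + U{\left(L{\left(H,7 \right)},-148 \right)}} = \frac{1}{58996 - \left(-9 - \left(- \frac{7}{3}\right) 7\right)} = \frac{1}{58996 - \left(-9 + \frac{49}{3}\right)} = \frac{1}{58996 - \frac{22}{3}} = \frac{1}{\frac{176966}{3}} = \frac{3}{176966}$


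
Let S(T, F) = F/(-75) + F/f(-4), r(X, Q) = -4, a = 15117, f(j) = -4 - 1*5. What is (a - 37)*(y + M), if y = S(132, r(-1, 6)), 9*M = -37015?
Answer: -310065912/5 ≈ -6.2013e+7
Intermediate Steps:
f(j) = -9 (f(j) = -4 - 5 = -9)
M = -37015/9 (M = (1/9)*(-37015) = -37015/9 ≈ -4112.8)
S(T, F) = -28*F/225 (S(T, F) = F/(-75) + F/(-9) = F*(-1/75) + F*(-1/9) = -F/75 - F/9 = -28*F/225)
y = 112/225 (y = -28/225*(-4) = 112/225 ≈ 0.49778)
(a - 37)*(y + M) = (15117 - 37)*(112/225 - 37015/9) = 15080*(-102807/25) = -310065912/5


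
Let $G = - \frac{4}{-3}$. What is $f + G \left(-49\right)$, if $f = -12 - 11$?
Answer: $- \frac{265}{3} \approx -88.333$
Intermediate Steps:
$G = \frac{4}{3}$ ($G = \left(-4\right) \left(- \frac{1}{3}\right) = \frac{4}{3} \approx 1.3333$)
$f = -23$
$f + G \left(-49\right) = -23 + \frac{4}{3} \left(-49\right) = -23 - \frac{196}{3} = - \frac{265}{3}$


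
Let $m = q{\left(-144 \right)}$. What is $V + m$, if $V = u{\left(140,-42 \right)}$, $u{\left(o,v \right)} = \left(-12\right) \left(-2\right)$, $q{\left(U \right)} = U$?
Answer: $-120$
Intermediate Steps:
$m = -144$
$u{\left(o,v \right)} = 24$
$V = 24$
$V + m = 24 - 144 = -120$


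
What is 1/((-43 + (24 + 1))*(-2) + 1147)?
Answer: 1/1183 ≈ 0.00084531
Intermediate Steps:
1/((-43 + (24 + 1))*(-2) + 1147) = 1/((-43 + 25)*(-2) + 1147) = 1/(-18*(-2) + 1147) = 1/(36 + 1147) = 1/1183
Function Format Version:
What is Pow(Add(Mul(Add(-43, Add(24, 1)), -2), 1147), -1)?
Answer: Rational(1, 1183) ≈ 0.00084531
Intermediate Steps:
Pow(Add(Mul(Add(-43, Add(24, 1)), -2), 1147), -1) = Pow(Add(Mul(Add(-43, 25), -2), 1147), -1) = Pow(Add(Mul(-18, -2), 1147), -1) = Pow(Add(36, 1147), -1) = Pow(1183, -1) = Rational(1, 1183)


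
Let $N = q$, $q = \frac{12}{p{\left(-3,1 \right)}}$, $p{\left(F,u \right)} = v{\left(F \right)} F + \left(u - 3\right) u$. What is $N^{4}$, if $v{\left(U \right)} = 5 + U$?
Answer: $\frac{81}{16} \approx 5.0625$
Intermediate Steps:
$p{\left(F,u \right)} = F \left(5 + F\right) + u \left(-3 + u\right)$ ($p{\left(F,u \right)} = \left(5 + F\right) F + \left(u - 3\right) u = F \left(5 + F\right) + \left(u - 3\right) u = F \left(5 + F\right) + \left(-3 + u\right) u = F \left(5 + F\right) + u \left(-3 + u\right)$)
$q = - \frac{3}{2}$ ($q = \frac{12}{1^{2} - 3 - 3 \left(5 - 3\right)} = \frac{12}{1 - 3 - 6} = \frac{12}{-8} = 12 \left(- \frac{1}{8}\right) = - \frac{3}{2} \approx -1.5$)
$N = - \frac{3}{2} \approx -1.5$
$N^{4} = \left(- \frac{3}{2}\right)^{4} = \frac{81}{16}$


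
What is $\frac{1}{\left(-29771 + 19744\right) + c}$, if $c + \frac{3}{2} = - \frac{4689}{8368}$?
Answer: $- \frac{8368}{83923177} \approx -9.971 \cdot 10^{-5}$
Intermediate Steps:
$c = - \frac{17241}{8368}$ ($c = - \frac{3}{2} - \frac{4689}{8368} = - \frac{17241}{8368} \approx -2.0603$)
$\frac{1}{\left(-29771 + 19744\right) + c} = \frac{1}{\left(-29771 + 19744\right) - \frac{17241}{8368}} = \frac{1}{-10027 - \frac{17241}{8368}} = \frac{1}{- \frac{83923177}{8368}} = - \frac{8368}{83923177}$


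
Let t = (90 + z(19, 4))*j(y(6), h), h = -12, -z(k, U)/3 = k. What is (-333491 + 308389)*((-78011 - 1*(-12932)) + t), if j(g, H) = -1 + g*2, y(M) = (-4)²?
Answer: 1607933712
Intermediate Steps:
z(k, U) = -3*k
y(M) = 16
j(g, H) = -1 + 2*g
t = 1023 (t = (90 - 3*19)*(-1 + 2*16) = (90 - 57)*(-1 + 32) = 33*31 = 1023)
(-333491 + 308389)*((-78011 - 1*(-12932)) + t) = (-333491 + 308389)*((-78011 - 1*(-12932)) + 1023) = -25102*((-78011 + 12932) + 1023) = -25102*(-65079 + 1023) = -25102*(-64056) = 1607933712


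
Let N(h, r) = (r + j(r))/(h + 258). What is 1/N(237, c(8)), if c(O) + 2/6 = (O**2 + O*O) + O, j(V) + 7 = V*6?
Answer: 1485/2828 ≈ 0.52511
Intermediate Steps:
j(V) = -7 + 6*V (j(V) = -7 + V*6 = -7 + 6*V)
c(O) = -1/3 + O + 2*O**2 (c(O) = -1/3 + ((O**2 + O*O) + O) = -1/3 + ((O**2 + O**2) + O) = -1/3 + (2*O**2 + O) = -1/3 + (O + 2*O**2) = -1/3 + O + 2*O**2)
N(h, r) = (-7 + 7*r)/(258 + h) (N(h, r) = (r + (-7 + 6*r))/(h + 258) = (-7 + 7*r)/(258 + h))
1/N(237, c(8)) = 1/(7*(-1 + (-1/3 + 8 + 2*8**2))/(258 + 237)) = 1/(7*(-1 + (-1/3 + 8 + 2*64))/495) = 1/(7*(1/495)*(-1 + (-1/3 + 8 + 128))) = 1/(7*(1/495)*(-1 + 407/3)) = 1/(7*(1/495)*(404/3)) = 1/(2828/1485) = 1485/2828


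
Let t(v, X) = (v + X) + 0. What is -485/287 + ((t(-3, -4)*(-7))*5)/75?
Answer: 6788/4305 ≈ 1.5768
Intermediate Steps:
t(v, X) = X + v (t(v, X) = (X + v) + 0 = X + v)
-485/287 + ((t(-3, -4)*(-7))*5)/75 = -485/287 + (((-4 - 3)*(-7))*5)/75 = -485*1/287 + (-7*(-7)*5)*(1/75) = -485/287 + (49*5)*(1/75) = -485/287 + 245*(1/75) = -485/287 + 49/15 = 6788/4305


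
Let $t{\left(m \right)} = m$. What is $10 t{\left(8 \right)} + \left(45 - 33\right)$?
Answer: $92$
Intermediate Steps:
$10 t{\left(8 \right)} + \left(45 - 33\right) = 10 \cdot 8 + \left(45 - 33\right) = 80 + 12 = 92$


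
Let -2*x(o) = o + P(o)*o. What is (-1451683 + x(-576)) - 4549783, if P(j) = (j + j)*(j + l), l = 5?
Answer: 183442918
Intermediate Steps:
P(j) = 2*j*(5 + j) (P(j) = (j + j)*(j + 5) = (2*j)*(5 + j) = 2*j*(5 + j))
x(o) = -o/2 - o²*(5 + o) (x(o) = -(o + (2*o*(5 + o))*o)/2 = -(o + 2*o²*(5 + o))/2 = -o/2 - o²*(5 + o))
(-1451683 + x(-576)) - 4549783 = (-1451683 - ½*(-576)*(1 + 2*(-576)*(5 - 576))) - 4549783 = (-1451683 - ½*(-576)*(1 + 2*(-576)*(-571))) - 4549783 = (-1451683 - ½*(-576)*(1 + 657792)) - 4549783 = (-1451683 - ½*(-576)*657793) - 4549783 = (-1451683 + 189444384) - 4549783 = 187992701 - 4549783 = 183442918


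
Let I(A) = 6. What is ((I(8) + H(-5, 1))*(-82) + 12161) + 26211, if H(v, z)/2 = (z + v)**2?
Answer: 35256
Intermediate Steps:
H(v, z) = 2*(v + z)**2 (H(v, z) = 2*(z + v)**2 = 2*(v + z)**2)
((I(8) + H(-5, 1))*(-82) + 12161) + 26211 = ((6 + 2*(-5 + 1)**2)*(-82) + 12161) + 26211 = ((6 + 2*(-4)**2)*(-82) + 12161) + 26211 = ((6 + 2*16)*(-82) + 12161) + 26211 = ((6 + 32)*(-82) + 12161) + 26211 = (38*(-82) + 12161) + 26211 = (-3116 + 12161) + 26211 = 9045 + 26211 = 35256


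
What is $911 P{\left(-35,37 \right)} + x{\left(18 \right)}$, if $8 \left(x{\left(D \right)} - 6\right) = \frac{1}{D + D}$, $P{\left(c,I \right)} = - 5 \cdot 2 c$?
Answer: $\frac{91830529}{288} \approx 3.1886 \cdot 10^{5}$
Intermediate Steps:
$P{\left(c,I \right)} = - 10 c$
$x{\left(D \right)} = 6 + \frac{1}{16 D}$ ($x{\left(D \right)} = 6 + \frac{1}{8 \left(D + D\right)} = 6 + \frac{1}{8 \cdot 2 D} = 6 + \frac{\frac{1}{2} \frac{1}{D}}{8} = 6 + \frac{1}{16 D}$)
$911 P{\left(-35,37 \right)} + x{\left(18 \right)} = 911 \left(\left(-10\right) \left(-35\right)\right) + \left(6 + \frac{1}{16 \cdot 18}\right) = 911 \cdot 350 + \left(6 + \frac{1}{16} \cdot \frac{1}{18}\right) = 318850 + \left(6 + \frac{1}{288}\right) = 318850 + \frac{1729}{288} = \frac{91830529}{288}$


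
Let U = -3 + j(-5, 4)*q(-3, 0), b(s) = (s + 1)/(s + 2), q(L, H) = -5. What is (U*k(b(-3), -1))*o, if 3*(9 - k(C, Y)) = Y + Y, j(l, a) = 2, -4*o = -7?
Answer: -2639/12 ≈ -219.92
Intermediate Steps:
o = 7/4 (o = -¼*(-7) = 7/4 ≈ 1.7500)
b(s) = (1 + s)/(2 + s)
k(C, Y) = 9 - 2*Y/3 (k(C, Y) = 9 - (Y + Y)/3 = 9 - 2*Y/3)
U = -13 (U = -3 + 2*(-5) = -3 - 10 = -13)
(U*k(b(-3), -1))*o = -13*(9 - ⅔*(-1))*(7/4) = -13*(9 + ⅔)*(7/4) = -13*29/3*(7/4) = -377/3*7/4 = -2639/12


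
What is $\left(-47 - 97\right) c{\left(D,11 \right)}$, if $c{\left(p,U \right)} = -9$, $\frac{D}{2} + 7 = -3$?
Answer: $1296$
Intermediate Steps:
$D = -20$ ($D = -14 + 2 \left(-3\right) = -14 - 6 = -20$)
$\left(-47 - 97\right) c{\left(D,11 \right)} = \left(-47 - 97\right) \left(-9\right) = \left(-144\right) \left(-9\right) = 1296$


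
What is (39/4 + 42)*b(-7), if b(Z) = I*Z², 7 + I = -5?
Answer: -30429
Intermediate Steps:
I = -12 (I = -7 - 5 = -12)
b(Z) = -12*Z²
(39/4 + 42)*b(-7) = (39/4 + 42)*(-12*(-7)²) = (39*(¼) + 42)*(-12*49) = (39/4 + 42)*(-588) = (207/4)*(-588) = -30429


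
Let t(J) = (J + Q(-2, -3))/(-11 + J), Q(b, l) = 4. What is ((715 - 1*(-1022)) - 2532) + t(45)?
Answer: -26981/34 ≈ -793.56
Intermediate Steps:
t(J) = (4 + J)/(-11 + J) (t(J) = (J + 4)/(-11 + J) = (4 + J)/(-11 + J))
((715 - 1*(-1022)) - 2532) + t(45) = ((715 - 1*(-1022)) - 2532) + (4 + 45)/(-11 + 45) = ((715 + 1022) - 2532) + 49/34 = (1737 - 2532) + (1/34)*49 = -795 + 49/34 = -26981/34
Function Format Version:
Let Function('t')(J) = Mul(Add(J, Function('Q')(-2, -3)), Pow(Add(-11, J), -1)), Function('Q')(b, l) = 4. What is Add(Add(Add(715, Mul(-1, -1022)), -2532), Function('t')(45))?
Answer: Rational(-26981, 34) ≈ -793.56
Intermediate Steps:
Function('t')(J) = Mul(Pow(Add(-11, J), -1), Add(4, J)) (Function('t')(J) = Mul(Add(J, 4), Pow(Add(-11, J), -1)) = Mul(Add(4, J), Pow(Add(-11, J), -1)) = Mul(Pow(Add(-11, J), -1), Add(4, J)))
Add(Add(Add(715, Mul(-1, -1022)), -2532), Function('t')(45)) = Add(Add(Add(715, Mul(-1, -1022)), -2532), Mul(Pow(Add(-11, 45), -1), Add(4, 45))) = Add(Add(Add(715, 1022), -2532), Mul(Pow(34, -1), 49)) = Add(Add(1737, -2532), Mul(Rational(1, 34), 49)) = Add(-795, Rational(49, 34)) = Rational(-26981, 34)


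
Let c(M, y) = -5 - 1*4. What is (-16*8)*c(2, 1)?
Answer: 1152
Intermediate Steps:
c(M, y) = -9 (c(M, y) = -5 - 4 = -9)
(-16*8)*c(2, 1) = -16*8*(-9) = -128*(-9) = 1152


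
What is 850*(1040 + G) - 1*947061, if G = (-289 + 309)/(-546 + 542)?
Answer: -67311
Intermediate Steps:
G = -5 (G = 20/(-4) = 20*(-¼) = -5)
850*(1040 + G) - 1*947061 = 850*(1040 - 5) - 1*947061 = 850*1035 - 947061 = 879750 - 947061 = -67311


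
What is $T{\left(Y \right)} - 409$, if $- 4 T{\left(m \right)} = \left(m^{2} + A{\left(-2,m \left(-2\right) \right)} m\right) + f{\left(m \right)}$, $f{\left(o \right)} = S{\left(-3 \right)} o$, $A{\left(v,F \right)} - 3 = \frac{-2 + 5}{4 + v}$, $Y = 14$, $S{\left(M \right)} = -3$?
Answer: $- \frac{1853}{4} \approx -463.25$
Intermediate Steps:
$A{\left(v,F \right)} = 3 + \frac{3}{4 + v}$ ($A{\left(v,F \right)} = 3 + \frac{-2 + 5}{4 + v} = 3 + \frac{3}{4 + v}$)
$f{\left(o \right)} = - 3 o$
$T{\left(m \right)} = - \frac{3 m}{8} - \frac{m^{2}}{4}$ ($T{\left(m \right)} = - \frac{\left(m^{2} + \frac{3 \left(5 - 2\right)}{4 - 2} m\right) - 3 m}{4} = - \frac{\left(m^{2} + 3 \cdot \frac{1}{2} \cdot 3 m\right) - 3 m}{4} = - \frac{\left(m^{2} + \frac{9 m}{2}\right) - 3 m}{4} = - \frac{m^{2} + \frac{3 m}{2}}{4} = - \frac{3 m}{8} - \frac{m^{2}}{4}$)
$T{\left(Y \right)} - 409 = \frac{1}{8} \cdot 14 \left(-3 - 28\right) - 409 = \frac{1}{8} \cdot 14 \left(-31\right) - 409 = - \frac{217}{4} - 409 = - \frac{1853}{4}$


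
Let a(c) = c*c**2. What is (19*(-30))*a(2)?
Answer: -4560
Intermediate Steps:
a(c) = c**3
(19*(-30))*a(2) = (19*(-30))*2**3 = -570*8 = -4560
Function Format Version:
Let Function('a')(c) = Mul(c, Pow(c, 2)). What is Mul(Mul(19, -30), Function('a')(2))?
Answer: -4560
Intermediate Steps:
Function('a')(c) = Pow(c, 3)
Mul(Mul(19, -30), Function('a')(2)) = Mul(Mul(19, -30), Pow(2, 3)) = Mul(-570, 8) = -4560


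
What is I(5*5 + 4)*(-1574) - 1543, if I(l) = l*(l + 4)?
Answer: -1507861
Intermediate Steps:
I(l) = l*(4 + l)
I(5*5 + 4)*(-1574) - 1543 = ((5*5 + 4)*(4 + (5*5 + 4)))*(-1574) - 1543 = ((25 + 4)*(4 + (25 + 4)))*(-1574) - 1543 = (29*(4 + 29))*(-1574) - 1543 = (29*33)*(-1574) - 1543 = 957*(-1574) - 1543 = -1506318 - 1543 = -1507861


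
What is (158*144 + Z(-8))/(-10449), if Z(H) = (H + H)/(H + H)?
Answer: -22753/10449 ≈ -2.1775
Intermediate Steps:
Z(H) = 1 (Z(H) = (2*H)/((2*H)) = (2*H)*(1/(2*H)) = 1)
(158*144 + Z(-8))/(-10449) = (158*144 + 1)/(-10449) = (22752 + 1)*(-1/10449) = 22753*(-1/10449) = -22753/10449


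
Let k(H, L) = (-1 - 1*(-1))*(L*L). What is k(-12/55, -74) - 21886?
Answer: -21886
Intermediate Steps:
k(H, L) = 0 (k(H, L) = (-1 + 1)*L**2 = 0*L**2 = 0)
k(-12/55, -74) - 21886 = 0 - 21886 = -21886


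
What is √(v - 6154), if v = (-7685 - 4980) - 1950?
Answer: I*√20769 ≈ 144.11*I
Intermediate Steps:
v = -14615 (v = -12665 - 1950 = -14615)
√(v - 6154) = √(-14615 - 6154) = √(-20769) = I*√20769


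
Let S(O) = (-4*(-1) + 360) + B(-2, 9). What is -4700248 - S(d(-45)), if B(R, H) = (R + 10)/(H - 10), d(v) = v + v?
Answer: -4700604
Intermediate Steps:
d(v) = 2*v
B(R, H) = (10 + R)/(-10 + H)
S(O) = 356 (S(O) = (-4*(-1) + 360) + (10 - 2)/(-10 + 9) = (4 + 360) + 8/(-1) = 364 - 1*8 = 364 - 8 = 356)
-4700248 - S(d(-45)) = -4700248 - 1*356 = -4700248 - 356 = -4700604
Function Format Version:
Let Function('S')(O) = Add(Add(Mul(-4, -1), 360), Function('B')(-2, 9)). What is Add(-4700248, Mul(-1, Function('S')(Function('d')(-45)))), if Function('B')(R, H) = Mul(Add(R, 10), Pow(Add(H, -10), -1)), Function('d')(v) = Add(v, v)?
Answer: -4700604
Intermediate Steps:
Function('d')(v) = Mul(2, v)
Function('B')(R, H) = Mul(Pow(Add(-10, H), -1), Add(10, R)) (Function('B')(R, H) = Mul(Add(10, R), Pow(Add(-10, H), -1)) = Mul(Pow(Add(-10, H), -1), Add(10, R)))
Function('S')(O) = 356 (Function('S')(O) = Add(Add(Mul(-4, -1), 360), Mul(Pow(Add(-10, 9), -1), Add(10, -2))) = Add(Add(4, 360), Mul(Pow(-1, -1), 8)) = Add(364, Mul(-1, 8)) = Add(364, -8) = 356)
Add(-4700248, Mul(-1, Function('S')(Function('d')(-45)))) = Add(-4700248, Mul(-1, 356)) = Add(-4700248, -356) = -4700604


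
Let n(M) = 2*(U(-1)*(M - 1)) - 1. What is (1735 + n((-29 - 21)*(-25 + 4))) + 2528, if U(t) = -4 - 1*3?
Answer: -10424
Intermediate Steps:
U(t) = -7 (U(t) = -4 - 3 = -7)
n(M) = 13 - 14*M (n(M) = 2*(-7*(M - 1)) - 1 = 2*(-7*(-1 + M)) - 1 = 2*(7 - 7*M) - 1 = (14 - 14*M) - 1 = 13 - 14*M)
(1735 + n((-29 - 21)*(-25 + 4))) + 2528 = (1735 + (13 - 14*(-29 - 21)*(-25 + 4))) + 2528 = (1735 + (13 - (-700)*(-21))) + 2528 = (1735 + (13 - 14*1050)) + 2528 = (1735 + (13 - 14700)) + 2528 = (1735 - 14687) + 2528 = -12952 + 2528 = -10424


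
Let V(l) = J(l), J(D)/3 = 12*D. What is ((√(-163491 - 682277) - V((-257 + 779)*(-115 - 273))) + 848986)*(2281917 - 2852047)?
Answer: -4641018976660 - 1140260*I*√211442 ≈ -4.641e+12 - 5.2432e+8*I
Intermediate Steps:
J(D) = 36*D (J(D) = 3*(12*D) = 36*D)
V(l) = 36*l
((√(-163491 - 682277) - V((-257 + 779)*(-115 - 273))) + 848986)*(2281917 - 2852047) = ((√(-163491 - 682277) - 36*(-257 + 779)*(-115 - 273)) + 848986)*(2281917 - 2852047) = ((√(-845768) - 36*522*(-388)) + 848986)*(-570130) = ((2*I*√211442 - 36*(-202536)) + 848986)*(-570130) = ((2*I*√211442 - 1*(-7291296)) + 848986)*(-570130) = ((2*I*√211442 + 7291296) + 848986)*(-570130) = ((7291296 + 2*I*√211442) + 848986)*(-570130) = (8140282 + 2*I*√211442)*(-570130) = -4641018976660 - 1140260*I*√211442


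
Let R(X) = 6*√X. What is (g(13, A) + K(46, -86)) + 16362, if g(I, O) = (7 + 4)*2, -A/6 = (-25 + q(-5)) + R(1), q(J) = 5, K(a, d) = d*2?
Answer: 16212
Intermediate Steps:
K(a, d) = 2*d
A = 84 (A = -6*((-25 + 5) + 6*√1) = -6*(-20 + 6*1) = -6*(-20 + 6) = -6*(-14) = 84)
g(I, O) = 22 (g(I, O) = 11*2 = 22)
(g(13, A) + K(46, -86)) + 16362 = (22 + 2*(-86)) + 16362 = (22 - 172) + 16362 = -150 + 16362 = 16212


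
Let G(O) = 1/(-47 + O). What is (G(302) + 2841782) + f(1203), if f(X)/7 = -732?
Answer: 723347791/255 ≈ 2.8367e+6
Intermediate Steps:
f(X) = -5124 (f(X) = 7*(-732) = -5124)
(G(302) + 2841782) + f(1203) = (1/(-47 + 302) + 2841782) - 5124 = (1/255 + 2841782) - 5124 = 724654411/255 - 5124 = 723347791/255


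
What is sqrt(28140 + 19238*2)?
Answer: 2*sqrt(16654) ≈ 258.10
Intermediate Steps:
sqrt(28140 + 19238*2) = sqrt(28140 + 38476) = sqrt(66616) = 2*sqrt(16654)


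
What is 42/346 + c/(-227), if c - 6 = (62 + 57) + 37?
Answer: -23259/39271 ≈ -0.59227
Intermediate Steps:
c = 162 (c = 6 + ((62 + 57) + 37) = 6 + (119 + 37) = 6 + 156 = 162)
42/346 + c/(-227) = 42/346 + 162/(-227) = 42*(1/346) + 162*(-1/227) = 21/173 - 162/227 = -23259/39271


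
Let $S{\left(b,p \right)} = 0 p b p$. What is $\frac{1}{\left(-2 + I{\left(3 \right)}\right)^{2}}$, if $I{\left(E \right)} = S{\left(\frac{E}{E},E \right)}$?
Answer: $\frac{1}{4} \approx 0.25$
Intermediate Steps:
$S{\left(b,p \right)} = 0$ ($S{\left(b,p \right)} = 0 b p = 0 p = 0$)
$I{\left(E \right)} = 0$
$\frac{1}{\left(-2 + I{\left(3 \right)}\right)^{2}} = \frac{1}{\left(-2 + 0\right)^{2}} = \frac{1}{\left(-2\right)^{2}} = \frac{1}{4}$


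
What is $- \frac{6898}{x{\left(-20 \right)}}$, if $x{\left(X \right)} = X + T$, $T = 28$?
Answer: $- \frac{3449}{4} \approx -862.25$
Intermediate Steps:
$x{\left(X \right)} = 28 + X$ ($x{\left(X \right)} = X + 28 = 28 + X$)
$- \frac{6898}{x{\left(-20 \right)}} = - \frac{6898}{28 - 20} = - \frac{6898}{8} = \left(-6898\right) \frac{1}{8} = - \frac{3449}{4}$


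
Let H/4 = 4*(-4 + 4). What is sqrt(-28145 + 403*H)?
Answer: I*sqrt(28145) ≈ 167.76*I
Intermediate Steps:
H = 0 (H = 4*(4*(-4 + 4)) = 4*(4*0) = 4*0 = 0)
sqrt(-28145 + 403*H) = sqrt(-28145 + 403*0) = sqrt(-28145 + 0) = sqrt(-28145) = I*sqrt(28145)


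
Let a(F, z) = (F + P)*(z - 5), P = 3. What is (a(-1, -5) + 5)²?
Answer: 225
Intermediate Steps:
a(F, z) = (-5 + z)*(3 + F) (a(F, z) = (F + 3)*(z - 5) = (3 + F)*(-5 + z) = (-5 + z)*(3 + F))
(a(-1, -5) + 5)² = ((-15 - 5*(-1) + 3*(-5) - 1*(-5)) + 5)² = ((-15 + 5 - 15 + 5) + 5)² = (-20 + 5)² = (-15)² = 225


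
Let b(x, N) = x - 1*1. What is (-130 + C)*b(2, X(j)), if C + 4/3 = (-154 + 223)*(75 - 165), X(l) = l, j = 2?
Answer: -19024/3 ≈ -6341.3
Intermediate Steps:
C = -18634/3 (C = -4/3 + (-154 + 223)*(75 - 165) = -4/3 + 69*(-90) = -4/3 - 6210 = -18634/3 ≈ -6211.3)
b(x, N) = -1 + x (b(x, N) = x - 1 = -1 + x)
(-130 + C)*b(2, X(j)) = (-130 - 18634/3)*(-1 + 2) = -19024/3*1 = -19024/3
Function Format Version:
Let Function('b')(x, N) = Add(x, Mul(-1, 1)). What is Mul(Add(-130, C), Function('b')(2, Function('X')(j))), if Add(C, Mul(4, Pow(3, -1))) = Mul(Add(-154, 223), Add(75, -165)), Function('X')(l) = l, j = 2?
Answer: Rational(-19024, 3) ≈ -6341.3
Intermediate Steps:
C = Rational(-18634, 3) (C = Add(Rational(-4, 3), Mul(Add(-154, 223), Add(75, -165))) = Add(Rational(-4, 3), Mul(69, -90)) = Add(Rational(-4, 3), -6210) = Rational(-18634, 3) ≈ -6211.3)
Function('b')(x, N) = Add(-1, x) (Function('b')(x, N) = Add(x, -1) = Add(-1, x))
Mul(Add(-130, C), Function('b')(2, Function('X')(j))) = Mul(Add(-130, Rational(-18634, 3)), Add(-1, 2)) = Mul(Rational(-19024, 3), 1) = Rational(-19024, 3)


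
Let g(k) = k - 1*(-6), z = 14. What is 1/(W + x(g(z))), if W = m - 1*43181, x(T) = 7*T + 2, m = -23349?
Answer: -1/66388 ≈ -1.5063e-5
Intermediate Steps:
g(k) = 6 + k (g(k) = k + 6 = 6 + k)
x(T) = 2 + 7*T
W = -66530 (W = -23349 - 1*43181 = -23349 - 43181 = -66530)
1/(W + x(g(z))) = 1/(-66530 + (2 + 7*(6 + 14))) = 1/(-66530 + (2 + 7*20)) = 1/(-66530 + (2 + 140)) = 1/(-66530 + 142) = 1/(-66388) = -1/66388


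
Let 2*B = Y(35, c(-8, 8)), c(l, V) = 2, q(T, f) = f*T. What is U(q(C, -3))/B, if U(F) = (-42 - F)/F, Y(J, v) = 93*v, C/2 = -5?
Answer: -4/155 ≈ -0.025806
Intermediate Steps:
C = -10 (C = 2*(-5) = -10)
q(T, f) = T*f
B = 93 (B = (93*2)/2 = (½)*186 = 93)
U(F) = (-42 - F)/F
U(q(C, -3))/B = ((-42 - (-10)*(-3))/((-10*(-3))))/93 = ((-42 - 1*30)/30)*(1/93) = ((-42 - 30)/30)*(1/93) = ((1/30)*(-72))*(1/93) = -12/5*1/93 = -4/155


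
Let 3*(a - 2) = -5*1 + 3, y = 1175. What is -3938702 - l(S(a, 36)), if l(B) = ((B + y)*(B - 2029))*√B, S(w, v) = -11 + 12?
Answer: -1553774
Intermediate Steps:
a = 4/3 (a = 2 + (-5*1 + 3)/3 = 2 + (-5 + 3)/3 = 2 + (⅓)*(-2) = 2 - ⅔ = 4/3 ≈ 1.3333)
S(w, v) = 1
l(B) = √B*(-2029 + B)*(1175 + B) (l(B) = ((B + 1175)*(B - 2029))*√B = ((1175 + B)*(-2029 + B))*√B = ((-2029 + B)*(1175 + B))*√B = √B*(-2029 + B)*(1175 + B))
-3938702 - l(S(a, 36)) = -3938702 - √1*(-2384075 + 1² - 854*1) = -3938702 - (-2384075 + 1 - 854) = -3938702 - (-2384928) = -3938702 - 1*(-2384928) = -3938702 + 2384928 = -1553774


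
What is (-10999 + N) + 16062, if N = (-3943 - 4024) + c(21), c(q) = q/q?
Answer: -2903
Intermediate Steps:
c(q) = 1
N = -7966 (N = (-3943 - 4024) + 1 = -7967 + 1 = -7966)
(-10999 + N) + 16062 = (-10999 - 7966) + 16062 = -18965 + 16062 = -2903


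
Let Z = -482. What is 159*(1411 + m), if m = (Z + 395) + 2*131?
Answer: 252174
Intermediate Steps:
m = 175 (m = (-482 + 395) + 2*131 = -87 + 262 = 175)
159*(1411 + m) = 159*(1411 + 175) = 159*1586 = 252174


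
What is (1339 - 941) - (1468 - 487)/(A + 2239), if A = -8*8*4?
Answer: 262751/661 ≈ 397.51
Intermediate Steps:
A = -256 (A = -64*4 = -256)
(1339 - 941) - (1468 - 487)/(A + 2239) = (1339 - 941) - (1468 - 487)/(-256 + 2239) = 398 - 981/1983 = 398 - 1*327/661 = 398 - 327/661 = 262751/661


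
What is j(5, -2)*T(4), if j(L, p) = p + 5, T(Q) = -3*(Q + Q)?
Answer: -72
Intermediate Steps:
T(Q) = -6*Q
j(L, p) = 5 + p
j(5, -2)*T(4) = (5 - 2)*(-6*4) = 3*(-24) = -72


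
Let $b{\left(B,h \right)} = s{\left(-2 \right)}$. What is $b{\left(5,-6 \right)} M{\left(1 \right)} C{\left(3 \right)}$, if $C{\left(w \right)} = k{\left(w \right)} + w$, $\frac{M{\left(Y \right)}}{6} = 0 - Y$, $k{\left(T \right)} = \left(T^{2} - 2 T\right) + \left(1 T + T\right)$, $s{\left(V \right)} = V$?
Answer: $144$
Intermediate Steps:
$b{\left(B,h \right)} = -2$
$k{\left(T \right)} = T^{2}$ ($k{\left(T \right)} = \left(T^{2} - 2 T\right) + \left(T + T\right) = \left(T^{2} - 2 T\right) + 2 T = T^{2}$)
$M{\left(Y \right)} = - 6 Y$ ($M{\left(Y \right)} = 6 \left(0 - Y\right) = 6 \left(- Y\right) = - 6 Y$)
$C{\left(w \right)} = w + w^{2}$ ($C{\left(w \right)} = w^{2} + w = w + w^{2}$)
$b{\left(5,-6 \right)} M{\left(1 \right)} C{\left(3 \right)} = - 2 \left(\left(-6\right) 1\right) 3 \left(1 + 3\right) = \left(-2\right) \left(-6\right) 3 \cdot 4 = 12 \cdot 12 = 144$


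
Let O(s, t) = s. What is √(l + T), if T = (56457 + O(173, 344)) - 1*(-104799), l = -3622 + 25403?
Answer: √183210 ≈ 428.03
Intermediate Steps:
l = 21781
T = 161429 (T = (56457 + 173) - 1*(-104799) = 56630 + 104799 = 161429)
√(l + T) = √(21781 + 161429) = √183210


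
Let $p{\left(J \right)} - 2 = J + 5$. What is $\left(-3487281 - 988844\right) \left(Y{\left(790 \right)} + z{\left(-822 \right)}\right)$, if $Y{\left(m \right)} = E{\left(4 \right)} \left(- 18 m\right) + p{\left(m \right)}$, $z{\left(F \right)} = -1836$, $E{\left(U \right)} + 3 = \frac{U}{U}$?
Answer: $-122650301125$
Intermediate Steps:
$E{\left(U \right)} = -2$ ($E{\left(U \right)} = -3 + \frac{U}{U} = -3 + 1 = -2$)
$p{\left(J \right)} = 7 + J$ ($p{\left(J \right)} = 2 + \left(J + 5\right) = 2 + \left(5 + J\right) = 7 + J$)
$Y{\left(m \right)} = 7 + 37 m$ ($Y{\left(m \right)} = - 2 \left(- 18 m\right) + \left(7 + m\right) = 36 m + \left(7 + m\right) = 7 + 37 m$)
$\left(-3487281 - 988844\right) \left(Y{\left(790 \right)} + z{\left(-822 \right)}\right) = \left(-3487281 - 988844\right) \left(\left(7 + 37 \cdot 790\right) - 1836\right) = - 4476125 \left(\left(7 + 29230\right) - 1836\right) = - 4476125 \left(29237 - 1836\right) = \left(-4476125\right) 27401 = -122650301125$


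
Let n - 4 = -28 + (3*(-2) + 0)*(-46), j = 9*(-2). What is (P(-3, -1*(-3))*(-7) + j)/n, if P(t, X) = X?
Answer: -13/84 ≈ -0.15476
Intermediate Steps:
j = -18
n = 252 (n = 4 + (-28 + (3*(-2) + 0)*(-46)) = 4 + (-28 + (-6 + 0)*(-46)) = 4 + (-28 - 6*(-46)) = 4 + (-28 + 276) = 4 + 248 = 252)
(P(-3, -1*(-3))*(-7) + j)/n = (-1*(-3)*(-7) - 18)/252 = (3*(-7) - 18)*(1/252) = (-21 - 18)*(1/252) = -39*1/252 = -13/84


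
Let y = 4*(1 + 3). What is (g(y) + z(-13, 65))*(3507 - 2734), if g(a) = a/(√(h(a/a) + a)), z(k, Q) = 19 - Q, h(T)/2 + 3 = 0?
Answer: -35558 + 6184*√10/5 ≈ -31647.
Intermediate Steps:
h(T) = -6 (h(T) = -6 + 2*0 = -6 + 0 = -6)
y = 16 (y = 4*4 = 16)
g(a) = a/√(-6 + a) (g(a) = a/(√(-6 + a)) = a/√(-6 + a))
(g(y) + z(-13, 65))*(3507 - 2734) = (16/√(-6 + 16) + (19 - 1*65))*(3507 - 2734) = (16/√10 + (19 - 65))*773 = (16*(√10/10) - 46)*773 = (8*√10/5 - 46)*773 = (-46 + 8*√10/5)*773 = -35558 + 6184*√10/5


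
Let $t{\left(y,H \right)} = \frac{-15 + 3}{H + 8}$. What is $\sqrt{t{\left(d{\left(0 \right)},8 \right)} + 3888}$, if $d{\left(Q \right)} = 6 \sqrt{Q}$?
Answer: $\frac{\sqrt{15549}}{2} \approx 62.348$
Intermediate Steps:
$t{\left(y,H \right)} = - \frac{12}{8 + H}$
$\sqrt{t{\left(d{\left(0 \right)},8 \right)} + 3888} = \sqrt{- \frac{12}{8 + 8} + 3888} = \sqrt{- \frac{12}{16} + 3888} = \sqrt{\left(-12\right) \frac{1}{16} + 3888} = \sqrt{- \frac{3}{4} + 3888} = \sqrt{\frac{15549}{4}} = \frac{\sqrt{15549}}{2}$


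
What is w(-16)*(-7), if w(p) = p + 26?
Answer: -70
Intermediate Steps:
w(p) = 26 + p
w(-16)*(-7) = (26 - 16)*(-7) = 10*(-7) = -70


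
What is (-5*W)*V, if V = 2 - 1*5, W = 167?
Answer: 2505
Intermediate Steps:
V = -3 (V = 2 - 5 = -3)
(-5*W)*V = -5*167*(-3) = -835*(-3) = 2505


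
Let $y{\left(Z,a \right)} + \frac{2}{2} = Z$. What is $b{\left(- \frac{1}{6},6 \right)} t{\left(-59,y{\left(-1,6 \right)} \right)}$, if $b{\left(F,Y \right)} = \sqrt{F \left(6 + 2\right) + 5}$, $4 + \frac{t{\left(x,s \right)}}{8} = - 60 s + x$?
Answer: $152 \sqrt{33} \approx 873.17$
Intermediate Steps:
$y{\left(Z,a \right)} = -1 + Z$
$t{\left(x,s \right)} = -32 - 480 s + 8 x$ ($t{\left(x,s \right)} = -32 + 8 \left(- 60 s + x\right) = -32 + 8 \left(x - 60 s\right) = -32 - \left(- 8 x + 480 s\right) = -32 - 480 s + 8 x$)
$b{\left(F,Y \right)} = \sqrt{5 + 8 F}$ ($b{\left(F,Y \right)} = \sqrt{F 8 + 5} = \sqrt{8 F + 5} = \sqrt{5 + 8 F}$)
$b{\left(- \frac{1}{6},6 \right)} t{\left(-59,y{\left(-1,6 \right)} \right)} = \sqrt{5 + 8 \left(- \frac{1}{6}\right)} \left(-32 - 480 \left(-1 - 1\right) + 8 \left(-59\right)\right) = \sqrt{5 + 8 \left(\left(-1\right) \frac{1}{6}\right)} \left(-32 - -960 - 472\right) = \sqrt{5 + 8 \left(- \frac{1}{6}\right)} \left(-32 + 960 - 472\right) = \sqrt{5 - \frac{4}{3}} \cdot 456 = \sqrt{\frac{11}{3}} \cdot 456 = \frac{\sqrt{33}}{3} \cdot 456 = 152 \sqrt{33}$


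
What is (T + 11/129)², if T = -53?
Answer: 46594276/16641 ≈ 2800.0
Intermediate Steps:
(T + 11/129)² = (-53 + 11/129)² = (-6826/129)² = 46594276/16641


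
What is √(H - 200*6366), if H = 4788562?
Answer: √3515362 ≈ 1874.9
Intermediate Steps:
√(H - 200*6366) = √(4788562 - 200*6366) = √(4788562 - 1273200) = √3515362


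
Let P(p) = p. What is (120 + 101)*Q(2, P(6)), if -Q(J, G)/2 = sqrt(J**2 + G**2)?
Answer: -884*sqrt(10) ≈ -2795.5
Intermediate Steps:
Q(J, G) = -2*sqrt(G**2 + J**2) (Q(J, G) = -2*sqrt(J**2 + G**2) = -2*sqrt(G**2 + J**2))
(120 + 101)*Q(2, P(6)) = (120 + 101)*(-2*sqrt(6**2 + 2**2)) = 221*(-2*sqrt(36 + 4)) = 221*(-4*sqrt(10)) = -884*sqrt(10)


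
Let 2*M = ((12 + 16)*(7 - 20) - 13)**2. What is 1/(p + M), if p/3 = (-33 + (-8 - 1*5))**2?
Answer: 2/154825 ≈ 1.2918e-5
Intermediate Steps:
p = 6348 (p = 3*(-33 + (-8 - 1*5))**2 = 3*(-33 + (-8 - 5))**2 = 3*(-33 - 13)**2 = 3*(-46)**2 = 3*2116 = 6348)
M = 142129/2 (M = ((12 + 16)*(7 - 20) - 13)**2/2 = (28*(-13) - 13)**2/2 = (-364 - 13)**2/2 = (1/2)*(-377)**2 = (1/2)*142129 = 142129/2 ≈ 71065.)
1/(p + M) = 1/(6348 + 142129/2) = 1/(154825/2) = 2/154825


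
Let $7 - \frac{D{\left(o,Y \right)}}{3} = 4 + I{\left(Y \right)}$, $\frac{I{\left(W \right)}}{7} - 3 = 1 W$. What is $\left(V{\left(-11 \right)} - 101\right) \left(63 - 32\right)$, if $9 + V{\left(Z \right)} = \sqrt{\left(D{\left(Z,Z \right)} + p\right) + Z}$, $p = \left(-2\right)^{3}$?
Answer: $-3410 + 31 \sqrt{158} \approx -3020.3$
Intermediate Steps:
$I{\left(W \right)} = 21 + 7 W$ ($I{\left(W \right)} = 21 + 7 \cdot 1 W = 21 + 7 W$)
$p = -8$
$D{\left(o,Y \right)} = -54 - 21 Y$ ($D{\left(o,Y \right)} = 21 - 3 \left(4 + \left(21 + 7 Y\right)\right) = 21 - 3 \left(25 + 7 Y\right) = 21 - \left(75 + 21 Y\right) = -54 - 21 Y$)
$V{\left(Z \right)} = -9 + \sqrt{-62 - 20 Z}$ ($V{\left(Z \right)} = -9 + \sqrt{\left(\left(-54 - 21 Z\right) - 8\right) + Z} = -9 + \sqrt{\left(-62 - 21 Z\right) + Z} = -9 + \sqrt{-62 - 20 Z}$)
$\left(V{\left(-11 \right)} - 101\right) \left(63 - 32\right) = \left(\left(-9 + \sqrt{-62 - -220}\right) - 101\right) \left(63 - 32\right) = \left(\left(-9 + \sqrt{-62 + 220}\right) - 101\right) \left(63 - 32\right) = \left(\left(-9 + \sqrt{158}\right) - 101\right) 31 = \left(-110 + \sqrt{158}\right) 31 = -3410 + 31 \sqrt{158}$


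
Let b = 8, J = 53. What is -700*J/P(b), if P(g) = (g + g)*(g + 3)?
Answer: -9275/44 ≈ -210.80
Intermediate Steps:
P(g) = 2*g*(3 + g) (P(g) = (2*g)*(3 + g) = 2*g*(3 + g))
-700*J/P(b) = -37100/(2*8*(3 + 8)) = -37100/(2*8*11) = -37100/176 = -700*53/176 = -9275/44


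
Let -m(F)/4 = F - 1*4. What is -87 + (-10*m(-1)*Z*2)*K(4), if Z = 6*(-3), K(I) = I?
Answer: 28713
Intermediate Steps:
m(F) = 16 - 4*F (m(F) = -4*(F - 1*4) = -4*(F - 4) = -4*(-4 + F) = 16 - 4*F)
Z = -18
-87 + (-10*m(-1)*Z*2)*K(4) = -87 - 10*(16 - 4*(-1))*(-18)*2*4 = -87 - 10*(16 + 4)*(-18)*2*4 = -87 - 10*20*(-18)*2*4 = -87 - (-3600)*2*4 = -87 - 10*(-720)*4 = -87 + 7200*4 = -87 + 28800 = 28713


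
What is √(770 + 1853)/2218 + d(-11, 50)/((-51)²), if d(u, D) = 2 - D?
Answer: -16/867 + √2623/2218 ≈ 0.0046363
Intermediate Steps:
√(770 + 1853)/2218 + d(-11, 50)/((-51)²) = √(770 + 1853)/2218 + (2 - 1*50)/((-51)²) = √2623*(1/2218) + (2 - 50)/2601 = √2623/2218 - 48*1/2601 = √2623/2218 - 16/867 = -16/867 + √2623/2218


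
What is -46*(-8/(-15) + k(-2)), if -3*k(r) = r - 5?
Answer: -1978/15 ≈ -131.87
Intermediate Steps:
k(r) = 5/3 - r/3 (k(r) = -(r - 5)/3 = -(-5 + r)/3 = 5/3 - r/3)
-46*(-8/(-15) + k(-2)) = -46*(-8/(-15) + (5/3 - 1/3*(-2))) = -46*(-8*(-1/15) + (5/3 + 2/3)) = -46*(8/15 + 7/3) = -46*43/15 = -1978/15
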